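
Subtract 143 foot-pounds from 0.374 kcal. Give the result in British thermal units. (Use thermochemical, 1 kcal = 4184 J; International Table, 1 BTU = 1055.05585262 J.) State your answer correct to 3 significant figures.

1.30 BTU

0.374 kcal = 1.48316 BTU and 143 ft·lbf = 0.183765 BTU.
1.48316 − 0.183765 ≈ 1.30 BTU.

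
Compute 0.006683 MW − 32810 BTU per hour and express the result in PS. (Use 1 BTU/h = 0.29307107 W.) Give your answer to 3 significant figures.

-3.99 metric horsepower

0.006683 MW = 9.08635 PS and 32810 BTU/h = 13.0737 PS.
9.08635 − 13.0737 ≈ -3.99 PS.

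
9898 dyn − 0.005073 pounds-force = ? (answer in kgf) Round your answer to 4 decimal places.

0.0078 kgf

9898 dyn = 0.0100932 kgf and 0.005073 lbf = 0.00230107 kgf.
0.0100932 − 0.00230107 ≈ 0.0078 kgf.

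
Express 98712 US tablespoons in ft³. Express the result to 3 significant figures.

1 US tablespoon = 0.000522190 ft³.
Thus 98712 × 0.000522190 ≈ 51.5 ft³.

51.5 ft³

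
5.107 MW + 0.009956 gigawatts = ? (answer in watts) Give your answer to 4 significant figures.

1.506 × 10^7 W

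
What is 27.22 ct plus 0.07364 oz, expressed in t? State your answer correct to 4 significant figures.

7.532 × 10^-6 t

27.22 ct = 5.44400 × 10^-6 t and 0.07364 oz = 2.08766 × 10^-6 t.
5.44400 × 10^-6 + 2.08766 × 10^-6 ≈ 7.532 × 10^-6 t.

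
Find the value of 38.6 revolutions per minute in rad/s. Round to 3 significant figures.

4.04 radians per second

1 rpm = 0.104720 rad/s.
Thus 38.6 × 0.104720 ≈ 4.04 rad/s.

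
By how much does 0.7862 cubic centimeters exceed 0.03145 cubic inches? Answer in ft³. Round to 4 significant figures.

9.564 × 10^-6 ft³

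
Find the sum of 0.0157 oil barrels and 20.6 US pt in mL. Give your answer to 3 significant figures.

0.0157 bbl = 2496.10 mL and 20.6 US pt = 9747.44 mL.
2496.10 + 9747.44 ≈ 12200 mL.

12200 mL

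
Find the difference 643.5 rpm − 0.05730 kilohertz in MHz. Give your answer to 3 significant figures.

-4.66e-5 megahertz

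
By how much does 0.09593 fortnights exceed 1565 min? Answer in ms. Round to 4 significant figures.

2.214 × 10^7 ms

0.09593 fortnight = 1.16037 × 10^8 ms and 1565 min = 9.39000 × 10^7 ms.
1.16037 × 10^8 − 9.39000 × 10^7 ≈ 2.214 × 10^7 ms.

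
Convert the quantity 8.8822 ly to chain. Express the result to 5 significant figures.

1 ly = 4.70290 × 10^14 chains.
Thus 8.8822 × 4.70290 × 10^14 ≈ 4.1772 × 10^15 chain.

4.1772 × 10^15 chain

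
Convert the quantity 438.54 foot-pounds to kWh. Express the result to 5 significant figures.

1 ft·lbf = 3.76616e-7 kWh.
Thus 438.54 × 3.76616e-7 ≈ 0.00016516 kWh.

0.00016516 kWh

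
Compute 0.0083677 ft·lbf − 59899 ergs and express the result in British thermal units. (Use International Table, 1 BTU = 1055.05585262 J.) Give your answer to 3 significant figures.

5.08 × 10^-6 BTU

0.0083677 ft·lbf = 1.07531 × 10^-5 BTU and 59899 erg = 5.67733 × 10^-6 BTU.
1.07531 × 10^-5 − 5.67733 × 10^-6 ≈ 5.08 × 10^-6 BTU.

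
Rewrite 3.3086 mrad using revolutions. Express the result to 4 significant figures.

1 milliradian = 0.000159155 rev.
Thus 3.3086 × 0.000159155 ≈ 0.0005266 rev.

0.0005266 revolutions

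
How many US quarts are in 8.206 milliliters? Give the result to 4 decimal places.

0.0087 US quarts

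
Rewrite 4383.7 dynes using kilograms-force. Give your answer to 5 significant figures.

1 dyn = 1.01972 × 10^-6 kgf.
Thus 4383.7 × 1.01972 × 10^-6 ≈ 0.0044701 kgf.

0.0044701 kgf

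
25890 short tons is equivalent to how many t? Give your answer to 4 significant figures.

1 short ton = 0.907185 t.
Then 25890 × 0.907185 ≈ 23490 t.

23490 t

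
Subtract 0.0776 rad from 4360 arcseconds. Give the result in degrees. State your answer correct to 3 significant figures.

4360 arcsec = 1.21111 ° and 0.0776 rad = 4.44615 °.
1.21111 − 4.44615 ≈ -3.24 °.

-3.24 °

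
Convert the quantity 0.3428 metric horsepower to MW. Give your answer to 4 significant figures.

0.0002521 MW

1 metric horsepower = 0.000735499 MW.
0.3428 × 0.000735499 ≈ 0.0002521 MW.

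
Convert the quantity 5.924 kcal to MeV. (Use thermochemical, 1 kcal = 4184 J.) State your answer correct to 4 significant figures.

1.547 × 10^17 megaelectronvolts

1 kilocalorie = 2.61145 × 10^16 megaelectronvolts.
5.924 × 2.61145 × 10^16 ≈ 1.547 × 10^17 MeV.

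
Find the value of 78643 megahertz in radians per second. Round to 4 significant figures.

1 megahertz = 6.28319e+6 rad/s.
Thus 78643 × 6.28319e+6 ≈ 4.941e+11 rad/s.

4.941e+11 rad/s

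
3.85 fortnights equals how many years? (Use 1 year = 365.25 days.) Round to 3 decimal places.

0.148 yr

1 fortnight = 0.0383299 yr.
3.85 × 0.0383299 ≈ 0.148 yr.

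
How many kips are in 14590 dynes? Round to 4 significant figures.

3.280e-5 kips

1 dyn = 2.24809e-9 kip.
14590 × 2.24809e-9 ≈ 3.280e-5 kip.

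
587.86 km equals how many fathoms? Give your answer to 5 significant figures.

321450 fathom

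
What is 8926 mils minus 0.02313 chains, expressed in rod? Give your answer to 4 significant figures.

-0.04744 rod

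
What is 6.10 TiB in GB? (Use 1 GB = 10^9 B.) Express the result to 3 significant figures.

6710 GB

1 tebibyte = 1099.51 gigabytes.
6.10 × 1099.51 ≈ 6710 GB.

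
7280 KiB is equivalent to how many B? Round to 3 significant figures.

7.45 × 10^6 B

1 kibibyte = 1024.00 bytes.
Then 7280 × 1024.00 ≈ 7.45 × 10^6 B.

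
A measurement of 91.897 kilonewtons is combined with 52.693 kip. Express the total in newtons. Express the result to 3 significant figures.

91.897 kN = 91897.0 N and 52.693 kip = 234390 N.
91897.0 + 234390 ≈ 326000 N.

326000 N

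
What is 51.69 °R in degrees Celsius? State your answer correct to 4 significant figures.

-244.4 °C

°R = (°C + 273.15) × 9/5.
Applying the formula gives -244.4 °C.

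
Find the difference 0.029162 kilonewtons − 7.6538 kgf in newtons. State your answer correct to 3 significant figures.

0.029162 kN = 29.1620 N and 7.6538 kgf = 75.0581 N.
29.1620 − 75.0581 ≈ -45.9 N.

-45.9 newtons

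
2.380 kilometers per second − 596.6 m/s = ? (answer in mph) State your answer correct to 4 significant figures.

3989 mph

2.380 km/s = 5323.91 mph and 596.6 m/s = 1334.56 mph.
5323.91 − 1334.56 ≈ 3989 mph.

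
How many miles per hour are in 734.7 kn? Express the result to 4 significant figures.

845.5 mph

1 kn = 1.15078 miles per hour.
So 734.7 × 1.15078 ≈ 845.5 mph.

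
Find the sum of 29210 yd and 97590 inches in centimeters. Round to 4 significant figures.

2.919 × 10^6 cm

29210 yd = 2.67096 × 10^6 cm and 97590 in = 247879 cm.
2.67096 × 10^6 + 247879 ≈ 2.919 × 10^6 cm.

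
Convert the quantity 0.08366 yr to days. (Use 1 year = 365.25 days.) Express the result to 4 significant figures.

30.56 d

1 yr = 365.250 d.
Then 0.08366 × 365.250 ≈ 30.56 d.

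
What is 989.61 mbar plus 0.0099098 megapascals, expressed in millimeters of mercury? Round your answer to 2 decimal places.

816.60 millimeters of mercury

989.61 mbar = 742.268 mmHg and 0.0099098 MPa = 74.3296 mmHg.
742.268 + 74.3296 ≈ 816.60 mmHg.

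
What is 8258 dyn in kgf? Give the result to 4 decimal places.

0.0084 kilograms-force

1 dyne = 1.01972e-6 kilograms-force.
8258 × 1.01972e-6 ≈ 0.0084 kgf.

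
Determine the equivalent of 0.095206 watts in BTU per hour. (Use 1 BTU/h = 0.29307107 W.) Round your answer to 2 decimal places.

0.32 BTU per hour

1 watt = 3.41214 BTU/h.
So 0.095206 × 3.41214 ≈ 0.32 BTU/h.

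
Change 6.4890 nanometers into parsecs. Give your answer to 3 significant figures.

2.10e-25 pc

1 nm = 3.24078e-26 pc.
6.4890 × 3.24078e-26 ≈ 2.10e-25 pc.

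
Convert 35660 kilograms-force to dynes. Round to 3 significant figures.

1 kgf = 980665 dyn.
Thus 35660 × 980665 ≈ 3.50 × 10^10 dyn.

3.50 × 10^10 dynes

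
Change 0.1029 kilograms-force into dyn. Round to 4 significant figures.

1 kgf = 980665 dynes.
So 0.1029 × 980665 ≈ 100900 dyn.

100900 dynes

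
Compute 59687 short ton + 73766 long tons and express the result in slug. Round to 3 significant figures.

59687 short ton = 3.71026 × 10^6 slug and 73766 long ton = 5.13569 × 10^6 slug.
3.71026 × 10^6 + 5.13569 × 10^6 ≈ 8.85 × 10^6 slug.

8.85 × 10^6 slugs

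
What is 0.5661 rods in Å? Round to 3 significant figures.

1 rod = 5.02920e+10 Å.
Thus 0.5661 × 5.02920e+10 ≈ 2.85e+10 Å.

2.85e+10 Å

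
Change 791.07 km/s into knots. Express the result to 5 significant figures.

1.5377e+6 knots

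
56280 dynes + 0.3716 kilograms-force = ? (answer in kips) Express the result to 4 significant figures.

0.0009458 kip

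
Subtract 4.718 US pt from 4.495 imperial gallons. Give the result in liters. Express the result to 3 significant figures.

18.2 L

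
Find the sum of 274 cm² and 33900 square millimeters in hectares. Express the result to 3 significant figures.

6.13e-6 ha

274 cm² = 2.74000e-6 ha and 33900 mm² = 3.39000e-6 ha.
2.74000e-6 + 3.39000e-6 ≈ 6.13e-6 ha.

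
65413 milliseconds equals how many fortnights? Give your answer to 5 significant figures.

5.4078e-5 fortnight

1 ms = 8.26720e-10 fortnights.
Thus 65413 × 8.26720e-10 ≈ 5.4078e-5 fortnight.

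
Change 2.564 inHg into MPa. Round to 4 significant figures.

0.008683 megapascals

1 inch of mercury = 0.00338639 MPa.
2.564 × 0.00338639 ≈ 0.008683 MPa.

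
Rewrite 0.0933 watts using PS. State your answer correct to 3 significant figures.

0.000127 PS

1 W = 0.00135962 metric horsepower.
So 0.0933 × 0.00135962 ≈ 0.000127 PS.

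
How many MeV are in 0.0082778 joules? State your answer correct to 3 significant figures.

5.17 × 10^10 MeV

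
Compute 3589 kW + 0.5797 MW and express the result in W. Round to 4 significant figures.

3589 kW = 3.58900e+6 W and 0.5797 MW = 579700 W.
3.58900e+6 + 579700 ≈ 4.169e+6 W.

4.169e+6 watts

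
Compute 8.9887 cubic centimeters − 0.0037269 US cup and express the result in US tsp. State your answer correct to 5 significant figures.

1.6448 US tsp

8.9887 cm³ = 1.82366 US tsp and 0.0037269 US cup = 0.178891 US tsp.
1.82366 − 0.178891 ≈ 1.6448 US tsp.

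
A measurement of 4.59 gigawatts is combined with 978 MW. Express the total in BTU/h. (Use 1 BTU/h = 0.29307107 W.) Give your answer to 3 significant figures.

1.90e+10 BTU per hour

4.59 GW = 1.56617e+10 BTU/h and 978 MW = 3.33707e+9 BTU/h.
1.56617e+10 + 3.33707e+9 ≈ 1.90e+10 BTU/h.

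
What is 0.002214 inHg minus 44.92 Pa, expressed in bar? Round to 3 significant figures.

-0.000374 bar

0.002214 inHg = 7.49746e-5 bar and 44.92 Pa = 0.000449200 bar.
7.49746e-5 − 0.000449200 ≈ -0.000374 bar.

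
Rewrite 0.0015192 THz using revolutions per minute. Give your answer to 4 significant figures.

1 terahertz = 6.00000 × 10^13 revolutions per minute.
Thus 0.0015192 × 6.00000 × 10^13 ≈ 9.115 × 10^10 rpm.

9.115 × 10^10 rpm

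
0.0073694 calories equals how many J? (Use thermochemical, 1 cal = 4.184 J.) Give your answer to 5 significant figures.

1 cal = 4.18400 joules.
So 0.0073694 × 4.18400 ≈ 0.030834 J.

0.030834 J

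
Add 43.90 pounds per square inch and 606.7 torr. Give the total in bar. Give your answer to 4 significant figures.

3.836 bar

43.90 psi = 3.02680 bar and 606.7 torr = 0.808867 bar.
3.02680 + 0.808867 ≈ 3.836 bar.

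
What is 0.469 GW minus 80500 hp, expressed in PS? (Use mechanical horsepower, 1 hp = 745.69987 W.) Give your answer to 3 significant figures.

556000 PS

0.469 GW = 637663 PS and 80500 hp = 81616.5 PS.
637663 − 81616.5 ≈ 556000 PS.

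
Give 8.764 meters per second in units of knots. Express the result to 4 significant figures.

1 meter per second = 1.94384 knots.
Thus 8.764 × 1.94384 ≈ 17.04 kn.

17.04 kn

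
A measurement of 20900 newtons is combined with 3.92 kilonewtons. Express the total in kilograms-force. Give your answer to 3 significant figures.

20900 N = 2131.21 kgf and 3.92 kN = 399.729 kgf.
2131.21 + 399.729 ≈ 2530 kgf.

2530 kilograms-force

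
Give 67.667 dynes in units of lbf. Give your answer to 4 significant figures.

0.0001521 pounds-force

1 dyn = 2.24809e-6 pounds-force.
So 67.667 × 2.24809e-6 ≈ 0.0001521 lbf.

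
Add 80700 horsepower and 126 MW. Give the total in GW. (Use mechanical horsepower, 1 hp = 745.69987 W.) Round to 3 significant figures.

80700 hp = 0.0601780 GW and 126 MW = 0.126000 GW.
0.0601780 + 0.126000 ≈ 0.186 GW.

0.186 gigawatts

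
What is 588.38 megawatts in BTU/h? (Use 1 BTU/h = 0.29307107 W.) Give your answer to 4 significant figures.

2.008 × 10^9 BTU/h

1 MW = 3.41214 × 10^6 BTU/h.
588.38 × 3.41214 × 10^6 ≈ 2.008 × 10^9 BTU/h.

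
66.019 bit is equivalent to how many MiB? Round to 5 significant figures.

7.8701e-6 mebibytes

1 bit = 1.19209e-7 MiB.
Thus 66.019 × 1.19209e-7 ≈ 7.8701e-6 MiB.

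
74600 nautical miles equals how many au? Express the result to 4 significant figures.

0.0009235 astronomical units

1 nmi = 1.23799 × 10^-8 au.
Then 74600 × 1.23799 × 10^-8 ≈ 0.0009235 au.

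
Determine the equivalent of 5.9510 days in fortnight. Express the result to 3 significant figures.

0.425 fortnight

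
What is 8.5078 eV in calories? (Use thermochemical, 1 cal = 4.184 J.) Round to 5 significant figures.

1 electronvolt = 3.82929e-20 cal.
8.5078 × 3.82929e-20 ≈ 3.2579e-19 cal.

3.2579e-19 calories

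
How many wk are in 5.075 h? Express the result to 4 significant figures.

0.03021 weeks

1 hour = 0.00595238 weeks.
5.075 × 0.00595238 ≈ 0.03021 wk.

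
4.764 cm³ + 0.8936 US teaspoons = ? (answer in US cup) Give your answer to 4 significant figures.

4.764 cm³ = 0.0201363 US cup and 0.8936 US tsp = 0.0186167 US cup.
0.0201363 + 0.0186167 ≈ 0.03875 US cup.

0.03875 US cup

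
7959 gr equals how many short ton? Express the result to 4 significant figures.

0.0005685 short tons

1 gr = 7.14286 × 10^-8 short tons.
Thus 7959 × 7.14286 × 10^-8 ≈ 0.0005685 short ton.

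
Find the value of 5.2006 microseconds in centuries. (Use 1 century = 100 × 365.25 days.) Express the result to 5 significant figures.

1 μs = 3.16881e-16 century.
5.2006 × 3.16881e-16 ≈ 1.6480e-15 century.

1.6480e-15 century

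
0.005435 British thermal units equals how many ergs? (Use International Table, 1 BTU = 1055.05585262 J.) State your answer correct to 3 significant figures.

5.73 × 10^7 ergs

1 British thermal unit = 1.05506 × 10^10 erg.
So 0.005435 × 1.05506 × 10^10 ≈ 5.73 × 10^7 erg.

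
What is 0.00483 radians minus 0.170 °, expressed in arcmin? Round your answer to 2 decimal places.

6.40 arcmin

0.00483 rad = 16.6043 arcmin and 0.170 ° = 10.2000 arcmin.
16.6043 − 10.2000 ≈ 6.40 arcmin.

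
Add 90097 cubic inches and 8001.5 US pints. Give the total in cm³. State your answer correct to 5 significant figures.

5.2625e+6 cubic centimeters

90097 in³ = 1476425 cm³ and 8001.5 US pt = 3786122 cm³.
1476425 + 3786122 ≈ 5.2625e+6 cm³.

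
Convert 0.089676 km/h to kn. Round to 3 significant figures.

0.0484 kn

1 km/h = 0.539957 knots.
So 0.089676 × 0.539957 ≈ 0.0484 kn.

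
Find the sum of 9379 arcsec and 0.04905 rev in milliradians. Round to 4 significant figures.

353.7 milliradians

9379 arcsec = 45.4707 mrad and 0.04905 rev = 308.190 mrad.
45.4707 + 308.190 ≈ 353.7 mrad.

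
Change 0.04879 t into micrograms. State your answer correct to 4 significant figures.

1 t = 1.00000e+12 micrograms.
Then 0.04879 × 1.00000e+12 ≈ 4.879e+10 μg.

4.879e+10 μg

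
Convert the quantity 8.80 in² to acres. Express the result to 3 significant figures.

1 in² = 1.59423e-7 acre.
Then 8.80 × 1.59423e-7 ≈ 1.40e-6 acre.

1.40e-6 acres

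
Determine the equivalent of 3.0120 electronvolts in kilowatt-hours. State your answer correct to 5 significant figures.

1.3405e-25 kWh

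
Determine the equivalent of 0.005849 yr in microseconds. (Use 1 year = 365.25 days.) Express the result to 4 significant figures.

1.846e+11 μs

1 yr = 3.15576e+13 μs.
So 0.005849 × 3.15576e+13 ≈ 1.846e+11 μs.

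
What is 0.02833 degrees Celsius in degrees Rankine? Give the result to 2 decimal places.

°R = (°C + 273.15) × 9/5.
Applying the formula gives 491.72 °R.

491.72 degrees Rankine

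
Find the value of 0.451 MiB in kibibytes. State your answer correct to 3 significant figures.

462 kibibytes

1 MiB = 1024.00 KiB.
So 0.451 × 1024.00 ≈ 462 KiB.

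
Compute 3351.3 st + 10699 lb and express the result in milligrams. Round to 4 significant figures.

2.613 × 10^10 mg

3351.3 st = 2.12817 × 10^10 mg and 10699 lb = 4.85298 × 10^9 mg.
2.12817 × 10^10 + 4.85298 × 10^9 ≈ 2.613 × 10^10 mg.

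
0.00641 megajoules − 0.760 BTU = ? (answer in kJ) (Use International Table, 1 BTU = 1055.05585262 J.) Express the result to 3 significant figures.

0.00641 MJ = 6.41000 kJ and 0.760 BTU = 0.801842 kJ.
6.41000 − 0.801842 ≈ 5.61 kJ.

5.61 kJ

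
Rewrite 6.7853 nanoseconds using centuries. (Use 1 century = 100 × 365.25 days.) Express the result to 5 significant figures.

2.1501e-18 centuries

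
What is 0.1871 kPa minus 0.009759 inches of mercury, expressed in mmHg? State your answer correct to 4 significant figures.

0.1871 kPa = 1.40337 mmHg and 0.009759 inHg = 0.247879 mmHg.
1.40337 − 0.247879 ≈ 1.155 mmHg.

1.155 mmHg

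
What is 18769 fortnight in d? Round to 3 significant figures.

263000 d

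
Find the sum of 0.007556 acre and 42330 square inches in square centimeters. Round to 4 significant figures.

578900 cm²

0.007556 acre = 305780 cm² and 42330 in² = 273096 cm².
305780 + 273096 ≈ 578900 cm².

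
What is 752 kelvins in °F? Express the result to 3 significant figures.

894 degrees Fahrenheit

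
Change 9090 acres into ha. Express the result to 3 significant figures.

1 acre = 0.404686 ha.
9090 × 0.404686 ≈ 3680 ha.

3680 hectares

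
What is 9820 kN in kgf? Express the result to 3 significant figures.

1.00 × 10^6 kilograms-force

1 kilonewton = 101.972 kilograms-force.
So 9820 × 101.972 ≈ 1.00 × 10^6 kgf.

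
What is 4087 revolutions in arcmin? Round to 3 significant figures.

1 rev = 21600.0 arcmin.
4087 × 21600.0 ≈ 8.83e+7 arcmin.

8.83e+7 arcmin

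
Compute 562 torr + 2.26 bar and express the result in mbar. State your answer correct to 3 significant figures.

3010 mbar

562 torr = 749.272 mbar and 2.26 bar = 2260.00 mbar.
749.272 + 2260.00 ≈ 3010 mbar.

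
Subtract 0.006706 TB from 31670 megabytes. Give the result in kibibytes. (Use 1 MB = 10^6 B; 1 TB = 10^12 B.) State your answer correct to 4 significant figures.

31670 MB = 3.09277e+7 KiB and 0.006706 TB = 6.54883e+6 KiB.
3.09277e+7 − 6.54883e+6 ≈ 2.438e+7 KiB.

2.438e+7 kibibytes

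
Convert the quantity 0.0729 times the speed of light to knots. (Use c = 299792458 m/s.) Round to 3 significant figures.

1 speed of light = 5.82750e+8 kn.
Thus 0.0729 × 5.82750e+8 ≈ 4.25e+7 kn.

4.25e+7 kn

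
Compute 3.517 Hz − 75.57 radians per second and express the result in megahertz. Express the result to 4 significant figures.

-8.510 × 10^-6 MHz

3.517 Hz = 3.51700 × 10^-6 MHz and 75.57 rad/s = 1.20273 × 10^-5 MHz.
3.51700 × 10^-6 − 1.20273 × 10^-5 ≈ -8.510 × 10^-6 MHz.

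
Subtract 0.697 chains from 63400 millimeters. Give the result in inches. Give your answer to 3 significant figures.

1940 in

63400 mm = 2496.06 in and 0.697 chain = 552.024 in.
2496.06 − 552.024 ≈ 1940 in.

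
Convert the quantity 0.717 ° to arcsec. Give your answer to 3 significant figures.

2580 arcsec

1 ° = 3600.00 arcsec.
So 0.717 × 3600.00 ≈ 2580 arcsec.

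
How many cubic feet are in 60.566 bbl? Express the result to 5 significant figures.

1 bbl = 5.61458 cubic feet.
Thus 60.566 × 5.61458 ≈ 340.05 ft³.

340.05 ft³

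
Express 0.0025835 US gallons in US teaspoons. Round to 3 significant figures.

1.98 US tsp

1 US gal = 768.000 US teaspoons.
Thus 0.0025835 × 768.000 ≈ 1.98 US tsp.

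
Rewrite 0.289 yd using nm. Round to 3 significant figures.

2.64 × 10^8 nanometers

1 yd = 9.14400 × 10^8 nanometers.
Thus 0.289 × 9.14400 × 10^8 ≈ 2.64 × 10^8 nm.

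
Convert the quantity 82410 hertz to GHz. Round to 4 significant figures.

8.241e-5 GHz

1 Hz = 1.00000e-9 GHz.
Then 82410 × 1.00000e-9 ≈ 8.241e-5 GHz.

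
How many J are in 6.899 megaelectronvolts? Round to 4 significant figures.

1 MeV = 1.60218 × 10^-13 J.
6.899 × 1.60218 × 10^-13 ≈ 1.105 × 10^-12 J.

1.105 × 10^-12 joules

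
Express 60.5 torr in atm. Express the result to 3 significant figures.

1 torr = 0.00131579 atmospheres.
60.5 × 0.00131579 ≈ 0.0796 atm.

0.0796 atm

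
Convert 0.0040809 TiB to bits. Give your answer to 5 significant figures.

1 tebibyte = 8.79609 × 10^12 bit.
So 0.0040809 × 8.79609 × 10^12 ≈ 3.5896 × 10^10 bit.

3.5896 × 10^10 bits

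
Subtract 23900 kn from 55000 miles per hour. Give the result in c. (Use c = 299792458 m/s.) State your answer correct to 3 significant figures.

4.10 × 10^-5 times the speed of light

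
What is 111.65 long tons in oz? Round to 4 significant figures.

1 long ton = 35840.0 oz.
Then 111.65 × 35840.0 ≈ 4.002e+6 oz.

4.002e+6 ounces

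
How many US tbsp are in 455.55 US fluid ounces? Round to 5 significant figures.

911.10 US tbsp

1 US fluid ounce = 2.00000 US tablespoons.
455.55 × 2.00000 ≈ 911.10 US tbsp.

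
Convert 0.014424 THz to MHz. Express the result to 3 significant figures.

1 THz = 1.00000 × 10^6 megahertz.
Thus 0.014424 × 1.00000 × 10^6 ≈ 14400 MHz.

14400 MHz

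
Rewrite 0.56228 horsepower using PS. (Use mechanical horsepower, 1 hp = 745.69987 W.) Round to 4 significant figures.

0.5701 metric horsepower

1 horsepower = 1.01387 PS.
0.56228 × 1.01387 ≈ 0.5701 PS.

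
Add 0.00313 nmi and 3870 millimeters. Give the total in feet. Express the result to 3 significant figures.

0.00313 nmi = 19.0182 ft and 3870 mm = 12.6969 ft.
19.0182 + 12.6969 ≈ 31.7 ft.

31.7 ft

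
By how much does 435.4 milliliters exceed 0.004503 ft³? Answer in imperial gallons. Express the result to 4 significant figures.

435.4 mL = 0.0957746 imp gal and 0.004503 ft³ = 0.0280484 imp gal.
0.0957746 − 0.0280484 ≈ 0.06773 imp gal.

0.06773 imperial gallons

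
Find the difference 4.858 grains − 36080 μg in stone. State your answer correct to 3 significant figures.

4.39e-5 stone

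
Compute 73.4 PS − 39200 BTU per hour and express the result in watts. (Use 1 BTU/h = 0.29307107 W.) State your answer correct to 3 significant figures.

73.4 PS = 53985.6 W and 39200 BTU/h = 11488.4 W.
53985.6 − 11488.4 ≈ 42500 W.

42500 watts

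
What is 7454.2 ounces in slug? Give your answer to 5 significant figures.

14.480 slugs

1 oz = 0.00194256 slug.
7454.2 × 0.00194256 ≈ 14.480 slug.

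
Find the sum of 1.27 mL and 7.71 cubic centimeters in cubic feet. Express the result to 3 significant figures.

1.27 mL = 4.48496 × 10^-5 ft³ and 7.71 cm³ = 0.000272276 ft³.
4.48496 × 10^-5 + 0.000272276 ≈ 0.000317 ft³.

0.000317 ft³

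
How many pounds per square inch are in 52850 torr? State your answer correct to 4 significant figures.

1022 psi

1 torr = 0.0193368 psi.
Then 52850 × 0.0193368 ≈ 1022 psi.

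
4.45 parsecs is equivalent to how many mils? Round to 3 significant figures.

5.41 × 10^21 mils

1 pc = 1.21483 × 10^21 mil.
So 4.45 × 1.21483 × 10^21 ≈ 5.41 × 10^21 mil.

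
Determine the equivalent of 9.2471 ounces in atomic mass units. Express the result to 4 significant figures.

1 oz = 1.70725 × 10^25 atomic mass units.
Thus 9.2471 × 1.70725 × 10^25 ≈ 1.579 × 10^26 u.

1.579 × 10^26 atomic mass units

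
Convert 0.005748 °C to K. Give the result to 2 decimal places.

273.16 K

K = °C + 273.15.
Applying the formula gives 273.16 K.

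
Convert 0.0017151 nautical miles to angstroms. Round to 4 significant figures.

1 nmi = 1.85200e+13 Å.
Then 0.0017151 × 1.85200e+13 ≈ 3.176e+10 Å.

3.176e+10 Å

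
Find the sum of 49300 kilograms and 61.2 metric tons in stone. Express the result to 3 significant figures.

17400 st

49300 kg = 7763.42 st and 61.2 t = 9637.35 st.
7763.42 + 9637.35 ≈ 17400 st.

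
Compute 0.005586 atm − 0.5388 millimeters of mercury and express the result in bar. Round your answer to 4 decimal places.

0.0049 bar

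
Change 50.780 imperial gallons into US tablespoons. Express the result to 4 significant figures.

1 imperial gallon = 307.443 US tbsp.
50.780 × 307.443 ≈ 15610 US tbsp.

15610 US tablespoons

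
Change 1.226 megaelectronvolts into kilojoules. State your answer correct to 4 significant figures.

1.964e-16 kJ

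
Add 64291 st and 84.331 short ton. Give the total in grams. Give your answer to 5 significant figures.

4.8477 × 10^8 grams

64291 st = 4.08267 × 10^8 g and 84.331 short ton = 7.65038 × 10^7 g.
4.08267 × 10^8 + 7.65038 × 10^7 ≈ 4.8477 × 10^8 g.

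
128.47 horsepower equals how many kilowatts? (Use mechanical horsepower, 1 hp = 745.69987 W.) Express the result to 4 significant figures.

95.80 kW

1 hp = 0.745700 kilowatts.
128.47 × 0.745700 ≈ 95.80 kW.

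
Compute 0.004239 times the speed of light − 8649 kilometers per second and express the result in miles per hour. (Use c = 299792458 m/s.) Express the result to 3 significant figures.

-1.65e+7 miles per hour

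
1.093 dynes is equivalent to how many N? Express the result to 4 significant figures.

1 dyn = 1.00000e-5 newtons.
Thus 1.093 × 1.00000e-5 ≈ 1.093e-5 N.

1.093e-5 N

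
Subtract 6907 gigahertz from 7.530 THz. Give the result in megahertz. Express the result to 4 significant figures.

7.530 THz = 7.53000e+6 MHz and 6907 GHz = 6.90700e+6 MHz.
7.53000e+6 − 6.90700e+6 ≈ 623000 MHz.

623000 MHz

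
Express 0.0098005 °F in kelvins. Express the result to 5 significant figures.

K = (°F + 459.67) × 5/9.
Applying the formula gives 255.38 K.

255.38 K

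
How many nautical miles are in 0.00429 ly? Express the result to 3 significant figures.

2.19e+10 nautical miles

1 light-year = 5.10839e+12 nmi.
So 0.00429 × 5.10839e+12 ≈ 2.19e+10 nmi.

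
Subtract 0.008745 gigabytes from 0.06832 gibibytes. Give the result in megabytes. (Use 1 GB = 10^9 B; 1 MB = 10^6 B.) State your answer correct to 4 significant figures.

64.61 MB

0.06832 GiB = 73.3580 MB and 0.008745 GB = 8.74500 MB.
73.3580 − 8.74500 ≈ 64.61 MB.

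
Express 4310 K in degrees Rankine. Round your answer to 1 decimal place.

7758.0 °R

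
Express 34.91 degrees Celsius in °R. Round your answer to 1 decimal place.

554.5 degrees Rankine

°R = (°C + 273.15) × 9/5.
Applying the formula gives 554.5 °R.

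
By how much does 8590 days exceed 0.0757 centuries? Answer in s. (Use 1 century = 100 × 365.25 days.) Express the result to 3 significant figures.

5.03 × 10^8 s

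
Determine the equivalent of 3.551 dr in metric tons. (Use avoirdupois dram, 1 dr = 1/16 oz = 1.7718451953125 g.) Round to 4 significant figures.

6.292 × 10^-6 t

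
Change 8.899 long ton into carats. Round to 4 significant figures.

4.521 × 10^7 ct

1 long ton = 5.08023 × 10^6 ct.
So 8.899 × 5.08023 × 10^6 ≈ 4.521 × 10^7 ct.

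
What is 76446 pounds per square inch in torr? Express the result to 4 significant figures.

1 psi = 51.7149 torr.
76446 × 51.7149 ≈ 3.953 × 10^6 torr.

3.953 × 10^6 torr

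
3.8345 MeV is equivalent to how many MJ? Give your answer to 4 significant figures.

6.144e-19 MJ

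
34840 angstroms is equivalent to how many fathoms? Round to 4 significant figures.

1.905e-6 fathoms

1 Å = 5.46807e-11 fathom.
So 34840 × 5.46807e-11 ≈ 1.905e-6 fathom.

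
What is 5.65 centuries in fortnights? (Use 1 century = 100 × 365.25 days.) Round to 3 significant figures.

1 century = 2608.93 fortnights.
5.65 × 2608.93 ≈ 14700 fortnight.

14700 fortnights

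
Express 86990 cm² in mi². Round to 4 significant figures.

3.359e-6 square miles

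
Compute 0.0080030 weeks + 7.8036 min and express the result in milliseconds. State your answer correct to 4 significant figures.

0.0080030 wk = 4.84021e+6 ms and 7.8036 min = 468216 ms.
4.84021e+6 + 468216 ≈ 5.308e+6 ms.

5.308e+6 ms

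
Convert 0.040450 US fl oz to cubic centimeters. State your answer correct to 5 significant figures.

1.1962 cubic centimeters

1 US fluid ounce = 29.5735 cm³.
0.040450 × 29.5735 ≈ 1.1962 cm³.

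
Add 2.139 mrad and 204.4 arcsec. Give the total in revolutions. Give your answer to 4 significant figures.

2.139 mrad = 0.000340432 rev and 204.4 arcsec = 0.000157716 rev.
0.000340432 + 0.000157716 ≈ 0.0004981 rev.

0.0004981 rev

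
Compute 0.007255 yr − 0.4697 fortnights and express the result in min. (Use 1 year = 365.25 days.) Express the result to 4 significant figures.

-5653 minutes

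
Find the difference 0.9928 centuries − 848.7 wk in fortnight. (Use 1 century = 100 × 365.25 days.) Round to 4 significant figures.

2166 fortnights

0.9928 century = 2590.14 fortnight and 848.7 wk = 424.350 fortnight.
2590.14 − 424.350 ≈ 2166 fortnight.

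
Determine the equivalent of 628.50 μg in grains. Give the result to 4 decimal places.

0.0097 gr

1 μg = 1.54324e-5 grains.
Then 628.50 × 1.54324e-5 ≈ 0.0097 gr.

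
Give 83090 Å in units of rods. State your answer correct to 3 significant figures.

1 angstrom = 1.98839 × 10^-11 rod.
83090 × 1.98839 × 10^-11 ≈ 1.65 × 10^-6 rod.

1.65 × 10^-6 rod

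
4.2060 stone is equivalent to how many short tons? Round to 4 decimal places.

0.0294 short ton

1 st = 0.00700000 short ton.
So 4.2060 × 0.00700000 ≈ 0.0294 short ton.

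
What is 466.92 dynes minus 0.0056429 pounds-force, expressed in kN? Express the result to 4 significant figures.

466.92 dyn = 4.66920e-6 kN and 0.0056429 lbf = 2.51009e-5 kN.
4.66920e-6 − 2.51009e-5 ≈ -2.043e-5 kN.

-2.043e-5 kilonewtons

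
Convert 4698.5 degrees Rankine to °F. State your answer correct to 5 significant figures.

4238.8 degrees Fahrenheit

°R = °F + 459.67.
Applying the formula gives 4238.8 °F.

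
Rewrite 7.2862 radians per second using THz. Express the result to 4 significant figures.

1.160 × 10^-12 terahertz

1 radian per second = 1.59155 × 10^-13 THz.
So 7.2862 × 1.59155 × 10^-13 ≈ 1.160 × 10^-12 THz.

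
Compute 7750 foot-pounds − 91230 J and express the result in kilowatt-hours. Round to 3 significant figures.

-0.0224 kWh

7750 ft·lbf = 0.00291877 kWh and 91230 J = 0.0253417 kWh.
0.00291877 − 0.0253417 ≈ -0.0224 kWh.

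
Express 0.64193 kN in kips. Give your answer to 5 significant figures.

0.14431 kip

1 kilonewton = 0.224809 kip.
0.64193 × 0.224809 ≈ 0.14431 kip.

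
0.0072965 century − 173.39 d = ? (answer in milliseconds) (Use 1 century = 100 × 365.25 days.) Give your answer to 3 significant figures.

8.05e+9 milliseconds

0.0072965 century = 2.30260e+10 ms and 173.39 d = 1.49809e+10 ms.
2.30260e+10 − 1.49809e+10 ≈ 8.05e+9 ms.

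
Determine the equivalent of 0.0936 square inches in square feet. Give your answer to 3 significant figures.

1 in² = 0.00694444 ft².
Thus 0.0936 × 0.00694444 ≈ 0.000650 ft².

0.000650 square feet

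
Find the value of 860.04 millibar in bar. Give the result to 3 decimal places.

1 mbar = 0.00100000 bar.
So 860.04 × 0.00100000 ≈ 0.860 bar.

0.860 bar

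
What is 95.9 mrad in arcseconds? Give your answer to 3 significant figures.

19800 arcseconds

1 milliradian = 206.265 arcsec.
So 95.9 × 206.265 ≈ 19800 arcsec.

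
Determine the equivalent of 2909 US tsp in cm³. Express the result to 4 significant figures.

1 US tsp = 4.92892 cubic centimeters.
So 2909 × 4.92892 ≈ 14340 cm³.

14340 cm³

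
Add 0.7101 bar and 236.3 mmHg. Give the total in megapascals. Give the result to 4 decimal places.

0.1025 MPa

0.7101 bar = 0.0710100 MPa and 236.3 mmHg = 0.0315041 MPa.
0.0710100 + 0.0315041 ≈ 0.1025 MPa.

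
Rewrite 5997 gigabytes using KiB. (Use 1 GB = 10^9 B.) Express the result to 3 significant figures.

1 gigabyte = 976562.5 kibibytes.
Then 5997 × 976562.5 ≈ 5.86e+9 KiB.

5.86e+9 kibibytes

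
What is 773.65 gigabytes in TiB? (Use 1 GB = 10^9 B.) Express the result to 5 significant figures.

0.70363 TiB

1 gigabyte = 0.000909495 TiB.
Then 773.65 × 0.000909495 ≈ 0.70363 TiB.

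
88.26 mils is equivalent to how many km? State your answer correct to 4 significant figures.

2.242e-6 km

1 mil = 2.54000e-8 km.
So 88.26 × 2.54000e-8 ≈ 2.242e-6 km.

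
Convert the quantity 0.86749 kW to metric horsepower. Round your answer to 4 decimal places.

1.1795 PS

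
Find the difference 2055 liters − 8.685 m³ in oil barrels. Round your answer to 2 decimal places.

-41.70 bbl

2055 L = 12.9256 bbl and 8.685 m³ = 54.6270 bbl.
12.9256 − 54.6270 ≈ -41.70 bbl.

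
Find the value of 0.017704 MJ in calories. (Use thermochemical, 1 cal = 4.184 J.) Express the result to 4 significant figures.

4231 cal

1 MJ = 239006 cal.
Then 0.017704 × 239006 ≈ 4231 cal.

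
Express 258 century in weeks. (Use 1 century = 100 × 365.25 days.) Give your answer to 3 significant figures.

1 century = 5217.86 wk.
Then 258 × 5217.86 ≈ 1.35 × 10^6 wk.

1.35 × 10^6 wk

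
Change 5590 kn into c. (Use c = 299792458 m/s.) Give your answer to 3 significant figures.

1 kn = 1.71600 × 10^-9 c.
Thus 5590 × 1.71600 × 10^-9 ≈ 9.59 × 10^-6 c.

9.59 × 10^-6 c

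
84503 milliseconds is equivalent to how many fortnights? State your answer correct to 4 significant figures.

1 millisecond = 8.26720e-10 fortnight.
84503 × 8.26720e-10 ≈ 6.986e-5 fortnight.

6.986e-5 fortnight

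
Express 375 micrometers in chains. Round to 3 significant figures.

1.86 × 10^-5 chain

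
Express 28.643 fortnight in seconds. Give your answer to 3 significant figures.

3.46 × 10^7 seconds

1 fortnight = 1.20960 × 10^6 s.
Then 28.643 × 1.20960 × 10^6 ≈ 3.46 × 10^7 s.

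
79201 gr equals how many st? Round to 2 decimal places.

0.81 stone

1 grain = 1.02041e-5 stone.
Then 79201 × 1.02041e-5 ≈ 0.81 st.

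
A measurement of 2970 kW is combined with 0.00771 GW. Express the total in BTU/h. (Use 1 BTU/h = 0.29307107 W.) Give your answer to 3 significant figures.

2970 kW = 1.01341 × 10^7 BTU/h and 0.00771 GW = 2.63076 × 10^7 BTU/h.
1.01341 × 10^7 + 2.63076 × 10^7 ≈ 3.64 × 10^7 BTU/h.

3.64 × 10^7 BTU/h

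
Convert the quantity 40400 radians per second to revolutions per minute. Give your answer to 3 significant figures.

386000 rpm

1 rad/s = 9.54930 revolutions per minute.
Thus 40400 × 9.54930 ≈ 386000 rpm.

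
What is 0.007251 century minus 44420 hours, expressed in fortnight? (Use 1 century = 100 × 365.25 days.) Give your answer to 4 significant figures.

-113.3 fortnight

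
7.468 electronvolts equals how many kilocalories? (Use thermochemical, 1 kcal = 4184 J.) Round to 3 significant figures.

1 eV = 3.82929e-23 kilocalories.
Then 7.468 × 3.82929e-23 ≈ 2.86e-22 kcal.

2.86e-22 kilocalories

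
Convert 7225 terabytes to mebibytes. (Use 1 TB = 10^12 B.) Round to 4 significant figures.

1 terabyte = 953674 mebibytes.
7225 × 953674 ≈ 6.890e+9 MiB.

6.890e+9 MiB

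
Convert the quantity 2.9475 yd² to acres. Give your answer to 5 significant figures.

0.00060899 acre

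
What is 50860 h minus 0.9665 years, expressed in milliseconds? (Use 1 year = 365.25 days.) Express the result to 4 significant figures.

1.526 × 10^11 ms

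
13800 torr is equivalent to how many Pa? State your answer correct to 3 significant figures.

1.84e+6 Pa

1 torr = 133.322 pascals.
Thus 13800 × 133.322 ≈ 1.84e+6 Pa.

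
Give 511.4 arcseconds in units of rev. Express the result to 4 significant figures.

0.0003946 revolutions

1 arcsec = 7.71605e-7 rev.
511.4 × 7.71605e-7 ≈ 0.0003946 rev.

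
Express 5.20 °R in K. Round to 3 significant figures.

°R = K × 9/5.
Applying the formula gives 2.89 K.

2.89 kelvins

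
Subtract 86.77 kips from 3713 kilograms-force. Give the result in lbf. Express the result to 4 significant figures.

3713 kgf = 8185.76 lbf and 86.77 kip = 86770.0 lbf.
8185.76 − 86770.0 ≈ -78580 lbf.

-78580 lbf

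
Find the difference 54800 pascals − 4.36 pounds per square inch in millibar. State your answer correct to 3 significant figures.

247 millibar

54800 Pa = 548.000 mbar and 4.36 psi = 300.611 mbar.
548.000 − 300.611 ≈ 247 mbar.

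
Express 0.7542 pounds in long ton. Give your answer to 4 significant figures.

0.0003367 long tons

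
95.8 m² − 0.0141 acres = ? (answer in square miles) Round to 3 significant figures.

1.50 × 10^-5 mi²

95.8 m² = 3.698859 × 10^-5 mi² and 0.0141 acre = 2.203125 × 10^-5 mi².
3.698859 × 10^-5 − 2.203125 × 10^-5 ≈ 1.50 × 10^-5 mi².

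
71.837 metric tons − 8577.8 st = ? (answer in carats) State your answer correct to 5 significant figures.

8.6827e+7 carats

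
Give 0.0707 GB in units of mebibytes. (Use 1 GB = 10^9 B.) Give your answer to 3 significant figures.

1 gigabyte = 953.674 mebibytes.
Then 0.0707 × 953.674 ≈ 67.4 MiB.

67.4 MiB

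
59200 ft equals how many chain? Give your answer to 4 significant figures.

1 ft = 0.0151515 chain.
So 59200 × 0.0151515 ≈ 897.0 chain.

897.0 chain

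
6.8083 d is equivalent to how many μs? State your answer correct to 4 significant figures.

5.882 × 10^11 μs

1 d = 8.64000 × 10^10 microseconds.
6.8083 × 8.64000 × 10^10 ≈ 5.882 × 10^11 μs.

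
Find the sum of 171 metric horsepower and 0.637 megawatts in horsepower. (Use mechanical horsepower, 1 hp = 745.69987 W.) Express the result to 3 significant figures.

171 PS = 168.661 hp and 0.637 MW = 854.231 hp.
168.661 + 854.231 ≈ 1020 hp.

1020 hp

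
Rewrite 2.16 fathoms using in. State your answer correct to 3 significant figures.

1 fathom = 72.0000 in.
So 2.16 × 72.0000 ≈ 156 in.

156 in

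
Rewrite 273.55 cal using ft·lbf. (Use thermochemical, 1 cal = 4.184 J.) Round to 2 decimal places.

844.16 ft·lbf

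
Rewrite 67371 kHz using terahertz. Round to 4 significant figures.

1 kHz = 1.00000 × 10^-9 THz.
67371 × 1.00000 × 10^-9 ≈ 6.737 × 10^-5 THz.

6.737 × 10^-5 terahertz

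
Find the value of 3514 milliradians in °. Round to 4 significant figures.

201.3 °

1 mrad = 0.0572958 degrees.
Thus 3514 × 0.0572958 ≈ 201.3 °.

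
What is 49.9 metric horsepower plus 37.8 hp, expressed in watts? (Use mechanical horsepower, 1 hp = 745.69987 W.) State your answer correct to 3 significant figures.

64900 W

49.9 PS = 36701.4 W and 37.8 hp = 28187.5 W.
36701.4 + 28187.5 ≈ 64900 W.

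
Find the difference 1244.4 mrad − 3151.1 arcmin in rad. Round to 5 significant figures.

0.32778 rad

1244.4 mrad = 1.24440 rad and 3151.1 arcmin = 0.916618 rad.
1.24440 − 0.916618 ≈ 0.32778 rad.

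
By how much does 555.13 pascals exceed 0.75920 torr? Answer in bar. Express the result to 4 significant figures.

0.004539 bar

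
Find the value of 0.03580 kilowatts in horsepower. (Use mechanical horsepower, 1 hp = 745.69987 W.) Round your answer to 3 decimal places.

0.048 hp

1 kW = 1.34102 horsepower.
Then 0.03580 × 1.34102 ≈ 0.048 hp.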